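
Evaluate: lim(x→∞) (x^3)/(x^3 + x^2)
This is an ∞/∞ indeterminate form.

Apply L'Hôpital's rule: differentiate numerator and denominator separately.
  f(x) = x^3   ⇒   f'(x) = 3·x^2
  g(x) = x^3 + x^2   ⇒   g'(x) = 3·x^2 + 2·x
  lim(x→∞) f'(x)/g'(x) = lim(x→∞) (3·x^2)/(3·x^2 + 2·x)
  = 1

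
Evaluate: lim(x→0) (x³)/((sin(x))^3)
This is a 0/0 indeterminate form.

Apply L'Hôpital's rule: differentiate numerator and denominator separately.
  f(x) = x^3   ⇒   f'(x) = 3·x^2
  g(x) = sin(x)^3   ⇒   g'(x) = 3·sin(x)^2·cos(x)
  lim(x→0) f'(x)/g'(x) = lim(x→0) (3·x^2)/(3·sin(x)^2·cos(x))
  = 1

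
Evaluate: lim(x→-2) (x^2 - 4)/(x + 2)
This is a standard limit.

Factor or rationalize the expression:
  lim(x→-2) (x^2 - 4)/(x + 2) = -4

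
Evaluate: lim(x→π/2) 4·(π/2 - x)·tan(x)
This is a 0·∞ indeterminate form.

Rewrite 0·∞ as a quotient (0/0 or ∞/∞ form), then apply L'Hôpital's rule:
  lim(x→π/2) 4·(π/2 - x)·tan(x) = 4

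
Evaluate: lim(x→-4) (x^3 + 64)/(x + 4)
This is a standard limit.

Factor or rationalize the expression:
  lim(x→-4) (x^3 + 64)/(x + 4) = 48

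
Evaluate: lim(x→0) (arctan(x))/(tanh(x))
This is a 0/0 indeterminate form.

Apply L'Hôpital's rule: differentiate numerator and denominator separately.
  f(x) = atan(x)   ⇒   f'(x) = 1/(x^2 + 1)
  g(x) = tanh(x)   ⇒   g'(x) = 1 - tanh(x)^2
  lim(x→0) f'(x)/g'(x) = lim(x→0) (1/(x^2 + 1))/(1 - tanh(x)^2)
  = 1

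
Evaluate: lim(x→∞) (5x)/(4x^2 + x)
This is an ∞/∞ indeterminate form.

Apply L'Hôpital's rule: differentiate numerator and denominator separately.
  f(x) = 5·x   ⇒   f'(x) = 5
  g(x) = 4·x^2 + x   ⇒   g'(x) = 8·x + 1
  lim(x→∞) f'(x)/g'(x) = lim(x→∞) (5)/(8·x + 1)
  = 0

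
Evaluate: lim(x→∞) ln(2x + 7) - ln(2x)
This is an ∞-∞ indeterminate form.

Combine fractions or rationalize to convert ∞-∞ to 0/0 form:
  lim(x→∞) ln(2x + 7) - ln(2x) = 0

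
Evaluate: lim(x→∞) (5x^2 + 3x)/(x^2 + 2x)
This is an ∞/∞ indeterminate form.

Apply L'Hôpital's rule: differentiate numerator and denominator separately.
  f(x) = 5·x^2 + 3·x   ⇒   f'(x) = 10·x + 3
  g(x) = x^2 + 2·x   ⇒   g'(x) = 2·x + 2
  lim(x→∞) f'(x)/g'(x) = lim(x→∞) (10·x + 3)/(2·x + 2)
  = 5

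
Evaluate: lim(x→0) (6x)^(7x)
This is an exponential indeterminate form.

For exponential indeterminate forms, take the natural log:
  Let L = lim(x→0) (6x)^(7x)
  Then ln(L) = lim(x→0) [exponent × ln(base)]
  Evaluate using L'Hôpital or standard limits, then exponentiate.
  L = 1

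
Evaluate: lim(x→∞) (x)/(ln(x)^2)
This is an ∞/∞ indeterminate form.

Apply L'Hôpital's rule: differentiate numerator and denominator separately.
  f(x) = x   ⇒   f'(x) = 1
  g(x) = ln(x)^2   ⇒   g'(x) = 2·ln(x)/x
  lim(x→∞) f'(x)/g'(x) = lim(x→∞) (1)/(2·ln(x)/x)
  = ∞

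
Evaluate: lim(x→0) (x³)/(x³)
This is a 0/0 indeterminate form.

Apply L'Hôpital's rule: differentiate numerator and denominator separately.
  f(x) = x^3   ⇒   f'(x) = 3·x^2
  g(x) = x^3   ⇒   g'(x) = 3·x^2
  lim(x→0) f'(x)/g'(x) = lim(x→0) (3·x^2)/(3·x^2)
  = 1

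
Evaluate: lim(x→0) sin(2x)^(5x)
This is an exponential indeterminate form.

For exponential indeterminate forms, take the natural log:
  Let L = lim(x→0) sin(2x)^(5x)
  Then ln(L) = lim(x→0) [exponent × ln(base)]
  Evaluate using L'Hôpital or standard limits, then exponentiate.
  L = 1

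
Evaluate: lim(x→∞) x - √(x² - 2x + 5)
This is an ∞-∞ indeterminate form.

Combine fractions or rationalize to convert ∞-∞ to 0/0 form:
  lim(x→∞) x - √(x² - 2x + 5) = 1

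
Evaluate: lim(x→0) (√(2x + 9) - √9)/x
This is a standard limit.

Factor or rationalize the expression:
  lim(x→0) (√(2x + 9) - √9)/x = 1/3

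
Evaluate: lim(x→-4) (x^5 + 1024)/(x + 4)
This is a standard limit.

Factor or rationalize the expression:
  lim(x→-4) (x^5 + 1024)/(x + 4) = 1280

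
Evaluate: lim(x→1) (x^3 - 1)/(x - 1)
This is a standard limit.

Factor or rationalize the expression:
  lim(x→1) (x^3 - 1)/(x - 1) = 3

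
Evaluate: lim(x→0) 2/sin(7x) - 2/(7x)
This is an ∞-∞ indeterminate form.

Combine fractions or rationalize to convert ∞-∞ to 0/0 form:
  lim(x→0) 2/sin(7x) - 2/(7x) = 0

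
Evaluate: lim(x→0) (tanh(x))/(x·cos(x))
This is a 0/0 indeterminate form.

Apply L'Hôpital's rule: differentiate numerator and denominator separately.
  f(x) = tanh(x)   ⇒   f'(x) = 1 - tanh(x)^2
  g(x) = x·cos(x)   ⇒   g'(x) = -x·sin(x) + cos(x)
  lim(x→0) f'(x)/g'(x) = lim(x→0) (1 - tanh(x)^2)/(-x·sin(x) + cos(x))
  = 1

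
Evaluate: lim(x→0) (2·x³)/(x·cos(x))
This is a 0/0 indeterminate form.

Apply L'Hôpital's rule: differentiate numerator and denominator separately.
  f(x) = 2·x^3   ⇒   f'(x) = 6·x^2
  g(x) = x·cos(x)   ⇒   g'(x) = -x·sin(x) + cos(x)
  lim(x→0) f'(x)/g'(x) = lim(x→0) (6·x^2)/(-x·sin(x) + cos(x))
  = 0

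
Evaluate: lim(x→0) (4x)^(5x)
This is an exponential indeterminate form.

For exponential indeterminate forms, take the natural log:
  Let L = lim(x→0) (4x)^(5x)
  Then ln(L) = lim(x→0) [exponent × ln(base)]
  Evaluate using L'Hôpital or standard limits, then exponentiate.
  L = 1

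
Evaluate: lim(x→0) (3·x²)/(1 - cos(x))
This is a 0/0 indeterminate form.

Apply L'Hôpital's rule: differentiate numerator and denominator separately.
  f(x) = 3·x^2   ⇒   f'(x) = 6·x
  g(x) = 1 - cos(x)   ⇒   g'(x) = sin(x)
  lim(x→0) f'(x)/g'(x) = lim(x→0) (6·x)/(sin(x))
  = 6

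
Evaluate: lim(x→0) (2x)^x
This is an exponential indeterminate form.

For exponential indeterminate forms, take the natural log:
  Let L = lim(x→0) (2x)^x
  Then ln(L) = lim(x→0) [exponent × ln(base)]
  Evaluate using L'Hôpital or standard limits, then exponentiate.
  L = 1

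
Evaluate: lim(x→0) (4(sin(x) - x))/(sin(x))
This is a 0/0 indeterminate form.

Apply L'Hôpital's rule: differentiate numerator and denominator separately.
  f(x) = -4·x + 4·sin(x)   ⇒   f'(x) = 4·cos(x) - 4
  g(x) = sin(x)   ⇒   g'(x) = cos(x)
  lim(x→0) f'(x)/g'(x) = lim(x→0) (4·cos(x) - 4)/(cos(x))
  = 0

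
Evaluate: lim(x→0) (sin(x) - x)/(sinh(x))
This is a 0/0 indeterminate form.

Apply L'Hôpital's rule: differentiate numerator and denominator separately.
  f(x) = -x + sin(x)   ⇒   f'(x) = cos(x) - 1
  g(x) = sinh(x)   ⇒   g'(x) = cosh(x)
  lim(x→0) f'(x)/g'(x) = lim(x→0) (cos(x) - 1)/(cosh(x))
  = 0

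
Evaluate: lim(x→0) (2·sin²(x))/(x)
This is a 0/0 indeterminate form.

Apply L'Hôpital's rule: differentiate numerator and denominator separately.
  f(x) = 2·sin(x)^2   ⇒   f'(x) = 4·sin(x)·cos(x)
  g(x) = x   ⇒   g'(x) = 1
  lim(x→0) f'(x)/g'(x) = lim(x→0) (4·sin(x)·cos(x))/(1)
  = 0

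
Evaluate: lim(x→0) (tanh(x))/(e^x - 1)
This is a 0/0 indeterminate form.

Apply L'Hôpital's rule: differentiate numerator and denominator separately.
  f(x) = tanh(x)   ⇒   f'(x) = 1 - tanh(x)^2
  g(x) = e^(x) - 1   ⇒   g'(x) = e^(x)
  lim(x→0) f'(x)/g'(x) = lim(x→0) (1 - tanh(x)^2)/(e^(x))
  = 1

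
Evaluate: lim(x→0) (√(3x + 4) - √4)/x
This is a standard limit.

Factor or rationalize the expression:
  lim(x→0) (√(3x + 4) - √4)/x = 3/4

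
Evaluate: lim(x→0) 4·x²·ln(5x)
This is a 0·∞ indeterminate form.

Rewrite 0·∞ as a quotient (0/0 or ∞/∞ form), then apply L'Hôpital's rule:
  lim(x→0) 4·x²·ln(5x) = 0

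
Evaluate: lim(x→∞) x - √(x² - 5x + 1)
This is an ∞-∞ indeterminate form.

Combine fractions or rationalize to convert ∞-∞ to 0/0 form:
  lim(x→∞) x - √(x² - 5x + 1) = 5/2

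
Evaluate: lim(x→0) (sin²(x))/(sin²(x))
This is a 0/0 indeterminate form.

Apply L'Hôpital's rule: differentiate numerator and denominator separately.
  f(x) = sin(x)^2   ⇒   f'(x) = 2·sin(x)·cos(x)
  g(x) = sin(x)^2   ⇒   g'(x) = 2·sin(x)·cos(x)
  lim(x→0) f'(x)/g'(x) = lim(x→0) (2·sin(x)·cos(x))/(2·sin(x)·cos(x))
  = 1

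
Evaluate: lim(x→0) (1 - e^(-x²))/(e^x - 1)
This is a 0/0 indeterminate form.

Apply L'Hôpital's rule: differentiate numerator and denominator separately.
  f(x) = 1 - e^(-x^2)   ⇒   f'(x) = 2·x·e^(-x^2)
  g(x) = e^(x) - 1   ⇒   g'(x) = e^(x)
  lim(x→0) f'(x)/g'(x) = lim(x→0) (2·x·e^(-x^2))/(e^(x))
  = 0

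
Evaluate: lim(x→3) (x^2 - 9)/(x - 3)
This is a standard limit.

Factor or rationalize the expression:
  lim(x→3) (x^2 - 9)/(x - 3) = 6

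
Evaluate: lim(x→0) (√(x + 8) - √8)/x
This is a standard limit.

Factor or rationalize the expression:
  lim(x→0) (√(x + 8) - √8)/x = sqrt(2)/8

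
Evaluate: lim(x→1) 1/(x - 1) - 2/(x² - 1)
This is an ∞-∞ indeterminate form.

Combine fractions or rationalize to convert ∞-∞ to 0/0 form:
  lim(x→1) 1/(x - 1) - 2/(x² - 1) = 1/2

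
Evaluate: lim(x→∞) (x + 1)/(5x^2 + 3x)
This is an ∞/∞ indeterminate form.

Apply L'Hôpital's rule: differentiate numerator and denominator separately.
  f(x) = x + 1   ⇒   f'(x) = 1
  g(x) = 5·x^2 + 3·x   ⇒   g'(x) = 10·x + 3
  lim(x→∞) f'(x)/g'(x) = lim(x→∞) (1)/(10·x + 3)
  = 0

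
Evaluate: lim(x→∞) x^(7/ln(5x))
This is an exponential indeterminate form.

For exponential indeterminate forms, take the natural log:
  Let L = lim(x→∞) x^(7/ln(5x))
  Then ln(L) = lim(x→∞) [exponent × ln(base)]
  Evaluate using L'Hôpital or standard limits, then exponentiate.
  L = e^(7)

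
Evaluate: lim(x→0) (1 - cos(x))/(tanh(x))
This is a 0/0 indeterminate form.

Apply L'Hôpital's rule: differentiate numerator and denominator separately.
  f(x) = 1 - cos(x)   ⇒   f'(x) = sin(x)
  g(x) = tanh(x)   ⇒   g'(x) = 1 - tanh(x)^2
  lim(x→0) f'(x)/g'(x) = lim(x→0) (sin(x))/(1 - tanh(x)^2)
  = 0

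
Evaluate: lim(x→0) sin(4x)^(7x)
This is an exponential indeterminate form.

For exponential indeterminate forms, take the natural log:
  Let L = lim(x→0) sin(4x)^(7x)
  Then ln(L) = lim(x→0) [exponent × ln(base)]
  Evaluate using L'Hôpital or standard limits, then exponentiate.
  L = 1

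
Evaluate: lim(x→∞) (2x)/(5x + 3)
This is an ∞/∞ indeterminate form.

Apply L'Hôpital's rule: differentiate numerator and denominator separately.
  f(x) = 2·x   ⇒   f'(x) = 2
  g(x) = 5·x + 3   ⇒   g'(x) = 5
  lim(x→∞) f'(x)/g'(x) = lim(x→∞) (2)/(5)
  = 2/5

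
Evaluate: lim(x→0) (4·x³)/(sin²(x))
This is a 0/0 indeterminate form.

Apply L'Hôpital's rule: differentiate numerator and denominator separately.
  f(x) = 4·x^3   ⇒   f'(x) = 12·x^2
  g(x) = sin(x)^2   ⇒   g'(x) = 2·sin(x)·cos(x)
  lim(x→0) f'(x)/g'(x) = lim(x→0) (12·x^2)/(2·sin(x)·cos(x))
  = 0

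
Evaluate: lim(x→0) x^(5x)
This is an exponential indeterminate form.

For exponential indeterminate forms, take the natural log:
  Let L = lim(x→0) x^(5x)
  Then ln(L) = lim(x→0) [exponent × ln(base)]
  Evaluate using L'Hôpital or standard limits, then exponentiate.
  L = 1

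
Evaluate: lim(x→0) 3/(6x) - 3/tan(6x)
This is an ∞-∞ indeterminate form.

Combine fractions or rationalize to convert ∞-∞ to 0/0 form:
  lim(x→0) 3/(6x) - 3/tan(6x) = 0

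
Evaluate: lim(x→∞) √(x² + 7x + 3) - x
This is an ∞-∞ indeterminate form.

Combine fractions or rationalize to convert ∞-∞ to 0/0 form:
  lim(x→∞) √(x² + 7x + 3) - x = 7/2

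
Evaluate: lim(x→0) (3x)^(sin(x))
This is an exponential indeterminate form.

For exponential indeterminate forms, take the natural log:
  Let L = lim(x→0) (3x)^(sin(x))
  Then ln(L) = lim(x→0) [exponent × ln(base)]
  Evaluate using L'Hôpital or standard limits, then exponentiate.
  L = 1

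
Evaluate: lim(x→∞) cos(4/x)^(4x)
This is an exponential indeterminate form.

For exponential indeterminate forms, take the natural log:
  Let L = lim(x→∞) cos(4/x)^(4x)
  Then ln(L) = lim(x→∞) [exponent × ln(base)]
  Evaluate using L'Hôpital or standard limits, then exponentiate.
  L = 1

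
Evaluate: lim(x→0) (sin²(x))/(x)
This is a 0/0 indeterminate form.

Apply L'Hôpital's rule: differentiate numerator and denominator separately.
  f(x) = sin(x)^2   ⇒   f'(x) = 2·sin(x)·cos(x)
  g(x) = x   ⇒   g'(x) = 1
  lim(x→0) f'(x)/g'(x) = lim(x→0) (2·sin(x)·cos(x))/(1)
  = 0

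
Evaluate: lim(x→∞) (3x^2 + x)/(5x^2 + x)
This is an ∞/∞ indeterminate form.

Apply L'Hôpital's rule: differentiate numerator and denominator separately.
  f(x) = 3·x^2 + x   ⇒   f'(x) = 6·x + 1
  g(x) = 5·x^2 + x   ⇒   g'(x) = 10·x + 1
  lim(x→∞) f'(x)/g'(x) = lim(x→∞) (6·x + 1)/(10·x + 1)
  = 3/5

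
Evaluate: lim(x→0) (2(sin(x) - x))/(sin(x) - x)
This is a 0/0 indeterminate form.

Apply L'Hôpital's rule: differentiate numerator and denominator separately.
  f(x) = -2·x + 2·sin(x)   ⇒   f'(x) = 2·cos(x) - 2
  g(x) = -x + sin(x)   ⇒   g'(x) = cos(x) - 1
  lim(x→0) f'(x)/g'(x) = lim(x→0) (2·cos(x) - 2)/(cos(x) - 1)
  = 2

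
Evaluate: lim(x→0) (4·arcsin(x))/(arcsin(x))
This is a 0/0 indeterminate form.

Apply L'Hôpital's rule: differentiate numerator and denominator separately.
  f(x) = 4·asin(x)   ⇒   f'(x) = 4/sqrt(1 - x^2)
  g(x) = asin(x)   ⇒   g'(x) = 1/sqrt(1 - x^2)
  lim(x→0) f'(x)/g'(x) = lim(x→0) (4/sqrt(1 - x^2))/(1/sqrt(1 - x^2))
  = 4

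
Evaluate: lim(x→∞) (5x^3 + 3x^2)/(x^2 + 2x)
This is an ∞/∞ indeterminate form.

Apply L'Hôpital's rule: differentiate numerator and denominator separately.
  f(x) = 5·x^3 + 3·x^2   ⇒   f'(x) = 15·x^2 + 6·x
  g(x) = x^2 + 2·x   ⇒   g'(x) = 2·x + 2
  lim(x→∞) f'(x)/g'(x) = lim(x→∞) (15·x^2 + 6·x)/(2·x + 2)
  = ∞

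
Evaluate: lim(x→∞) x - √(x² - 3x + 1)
This is an ∞-∞ indeterminate form.

Combine fractions or rationalize to convert ∞-∞ to 0/0 form:
  lim(x→∞) x - √(x² - 3x + 1) = 3/2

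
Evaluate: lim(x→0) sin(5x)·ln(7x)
This is a 0·∞ indeterminate form.

Rewrite 0·∞ as a quotient (0/0 or ∞/∞ form), then apply L'Hôpital's rule:
  lim(x→0) sin(5x)·ln(7x) = 0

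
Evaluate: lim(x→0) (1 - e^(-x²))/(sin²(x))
This is a 0/0 indeterminate form.

Apply L'Hôpital's rule: differentiate numerator and denominator separately.
  f(x) = 1 - e^(-x^2)   ⇒   f'(x) = 2·x·e^(-x^2)
  g(x) = sin(x)^2   ⇒   g'(x) = 2·sin(x)·cos(x)
  lim(x→0) f'(x)/g'(x) = lim(x→0) (2·x·e^(-x^2))/(2·sin(x)·cos(x))
  = 1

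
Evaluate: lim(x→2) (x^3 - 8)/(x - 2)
This is a standard limit.

Factor or rationalize the expression:
  lim(x→2) (x^3 - 8)/(x - 2) = 12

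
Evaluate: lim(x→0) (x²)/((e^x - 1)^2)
This is a 0/0 indeterminate form.

Apply L'Hôpital's rule: differentiate numerator and denominator separately.
  f(x) = x^2   ⇒   f'(x) = 2·x
  g(x) = (e^(x) - 1)^2   ⇒   g'(x) = 2·(e^(x) - 1)·e^(x)
  lim(x→0) f'(x)/g'(x) = lim(x→0) (2·x)/(2·(e^(x) - 1)·e^(x))
  = 1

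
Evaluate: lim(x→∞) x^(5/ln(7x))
This is an exponential indeterminate form.

For exponential indeterminate forms, take the natural log:
  Let L = lim(x→∞) x^(5/ln(7x))
  Then ln(L) = lim(x→∞) [exponent × ln(base)]
  Evaluate using L'Hôpital or standard limits, then exponentiate.
  L = e^(5)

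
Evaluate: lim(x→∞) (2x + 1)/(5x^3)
This is an ∞/∞ indeterminate form.

Apply L'Hôpital's rule: differentiate numerator and denominator separately.
  f(x) = 2·x + 1   ⇒   f'(x) = 2
  g(x) = 5·x^3   ⇒   g'(x) = 15·x^2
  lim(x→∞) f'(x)/g'(x) = lim(x→∞) (2)/(15·x^2)
  = 0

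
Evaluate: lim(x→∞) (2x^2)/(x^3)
This is an ∞/∞ indeterminate form.

Apply L'Hôpital's rule: differentiate numerator and denominator separately.
  f(x) = 2·x^2   ⇒   f'(x) = 4·x
  g(x) = x^3   ⇒   g'(x) = 3·x^2
  lim(x→∞) f'(x)/g'(x) = lim(x→∞) (4·x)/(3·x^2)
  = 0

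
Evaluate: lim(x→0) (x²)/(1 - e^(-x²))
This is a 0/0 indeterminate form.

Apply L'Hôpital's rule: differentiate numerator and denominator separately.
  f(x) = x^2   ⇒   f'(x) = 2·x
  g(x) = 1 - e^(-x^2)   ⇒   g'(x) = 2·x·e^(-x^2)
  lim(x→0) f'(x)/g'(x) = lim(x→0) (2·x)/(2·x·e^(-x^2))
  = 1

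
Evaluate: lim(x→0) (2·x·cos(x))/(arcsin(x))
This is a 0/0 indeterminate form.

Apply L'Hôpital's rule: differentiate numerator and denominator separately.
  f(x) = 2·x·cos(x)   ⇒   f'(x) = -2·x·sin(x) + 2·cos(x)
  g(x) = asin(x)   ⇒   g'(x) = 1/sqrt(1 - x^2)
  lim(x→0) f'(x)/g'(x) = lim(x→0) (-2·x·sin(x) + 2·cos(x))/(1/sqrt(1 - x^2))
  = 2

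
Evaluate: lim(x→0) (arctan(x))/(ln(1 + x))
This is a 0/0 indeterminate form.

Apply L'Hôpital's rule: differentiate numerator and denominator separately.
  f(x) = atan(x)   ⇒   f'(x) = 1/(x^2 + 1)
  g(x) = ln(x + 1)   ⇒   g'(x) = 1/(x + 1)
  lim(x→0) f'(x)/g'(x) = lim(x→0) (1/(x^2 + 1))/(1/(x + 1))
  = 1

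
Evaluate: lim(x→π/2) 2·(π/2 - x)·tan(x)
This is a 0·∞ indeterminate form.

Rewrite 0·∞ as a quotient (0/0 or ∞/∞ form), then apply L'Hôpital's rule:
  lim(x→π/2) 2·(π/2 - x)·tan(x) = 2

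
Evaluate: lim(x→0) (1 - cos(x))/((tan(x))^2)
This is a 0/0 indeterminate form.

Apply L'Hôpital's rule: differentiate numerator and denominator separately.
  f(x) = 1 - cos(x)   ⇒   f'(x) = sin(x)
  g(x) = tan(x)^2   ⇒   g'(x) = (2·tan(x)^2 + 2)·tan(x)
  lim(x→0) f'(x)/g'(x) = lim(x→0) (sin(x))/((2·tan(x)^2 + 2)·tan(x))
  = 1/2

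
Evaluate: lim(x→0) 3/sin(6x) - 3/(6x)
This is an ∞-∞ indeterminate form.

Combine fractions or rationalize to convert ∞-∞ to 0/0 form:
  lim(x→0) 3/sin(6x) - 3/(6x) = 0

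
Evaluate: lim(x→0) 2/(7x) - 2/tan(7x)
This is an ∞-∞ indeterminate form.

Combine fractions or rationalize to convert ∞-∞ to 0/0 form:
  lim(x→0) 2/(7x) - 2/tan(7x) = 0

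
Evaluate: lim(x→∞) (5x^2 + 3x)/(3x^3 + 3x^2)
This is an ∞/∞ indeterminate form.

Apply L'Hôpital's rule: differentiate numerator and denominator separately.
  f(x) = 5·x^2 + 3·x   ⇒   f'(x) = 10·x + 3
  g(x) = 3·x^3 + 3·x^2   ⇒   g'(x) = 9·x^2 + 6·x
  lim(x→∞) f'(x)/g'(x) = lim(x→∞) (10·x + 3)/(9·x^2 + 6·x)
  = 0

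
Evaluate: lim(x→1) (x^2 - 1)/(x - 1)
This is a standard limit.

Factor or rationalize the expression:
  lim(x→1) (x^2 - 1)/(x - 1) = 2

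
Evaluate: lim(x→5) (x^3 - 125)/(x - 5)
This is a standard limit.

Factor or rationalize the expression:
  lim(x→5) (x^3 - 125)/(x - 5) = 75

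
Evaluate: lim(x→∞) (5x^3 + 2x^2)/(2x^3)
This is an ∞/∞ indeterminate form.

Apply L'Hôpital's rule: differentiate numerator and denominator separately.
  f(x) = 5·x^3 + 2·x^2   ⇒   f'(x) = 15·x^2 + 4·x
  g(x) = 2·x^3   ⇒   g'(x) = 6·x^2
  lim(x→∞) f'(x)/g'(x) = lim(x→∞) (15·x^2 + 4·x)/(6·x^2)
  = 5/2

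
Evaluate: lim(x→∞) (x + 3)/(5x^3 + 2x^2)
This is an ∞/∞ indeterminate form.

Apply L'Hôpital's rule: differentiate numerator and denominator separately.
  f(x) = x + 3   ⇒   f'(x) = 1
  g(x) = 5·x^3 + 2·x^2   ⇒   g'(x) = 15·x^2 + 4·x
  lim(x→∞) f'(x)/g'(x) = lim(x→∞) (1)/(15·x^2 + 4·x)
  = 0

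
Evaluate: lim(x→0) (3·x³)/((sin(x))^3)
This is a 0/0 indeterminate form.

Apply L'Hôpital's rule: differentiate numerator and denominator separately.
  f(x) = 3·x^3   ⇒   f'(x) = 9·x^2
  g(x) = sin(x)^3   ⇒   g'(x) = 3·sin(x)^2·cos(x)
  lim(x→0) f'(x)/g'(x) = lim(x→0) (9·x^2)/(3·sin(x)^2·cos(x))
  = 3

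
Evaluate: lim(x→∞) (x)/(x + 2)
This is an ∞/∞ indeterminate form.

Apply L'Hôpital's rule: differentiate numerator and denominator separately.
  f(x) = x   ⇒   f'(x) = 1
  g(x) = x + 2   ⇒   g'(x) = 1
  lim(x→∞) f'(x)/g'(x) = lim(x→∞) (1)/(1)
  = 1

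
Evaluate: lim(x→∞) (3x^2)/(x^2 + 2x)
This is an ∞/∞ indeterminate form.

Apply L'Hôpital's rule: differentiate numerator and denominator separately.
  f(x) = 3·x^2   ⇒   f'(x) = 6·x
  g(x) = x^2 + 2·x   ⇒   g'(x) = 2·x + 2
  lim(x→∞) f'(x)/g'(x) = lim(x→∞) (6·x)/(2·x + 2)
  = 3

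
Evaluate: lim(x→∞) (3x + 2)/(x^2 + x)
This is an ∞/∞ indeterminate form.

Apply L'Hôpital's rule: differentiate numerator and denominator separately.
  f(x) = 3·x + 2   ⇒   f'(x) = 3
  g(x) = x^2 + x   ⇒   g'(x) = 2·x + 1
  lim(x→∞) f'(x)/g'(x) = lim(x→∞) (3)/(2·x + 1)
  = 0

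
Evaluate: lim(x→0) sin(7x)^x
This is an exponential indeterminate form.

For exponential indeterminate forms, take the natural log:
  Let L = lim(x→0) sin(7x)^x
  Then ln(L) = lim(x→0) [exponent × ln(base)]
  Evaluate using L'Hôpital or standard limits, then exponentiate.
  L = 1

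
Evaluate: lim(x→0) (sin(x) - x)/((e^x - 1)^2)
This is a 0/0 indeterminate form.

Apply L'Hôpital's rule: differentiate numerator and denominator separately.
  f(x) = -x + sin(x)   ⇒   f'(x) = cos(x) - 1
  g(x) = (e^(x) - 1)^2   ⇒   g'(x) = 2·(e^(x) - 1)·e^(x)
  lim(x→0) f'(x)/g'(x) = lim(x→0) (cos(x) - 1)/(2·(e^(x) - 1)·e^(x))
  = 0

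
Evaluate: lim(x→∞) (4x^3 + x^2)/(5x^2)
This is an ∞/∞ indeterminate form.

Apply L'Hôpital's rule: differentiate numerator and denominator separately.
  f(x) = 4·x^3 + x^2   ⇒   f'(x) = 12·x^2 + 2·x
  g(x) = 5·x^2   ⇒   g'(x) = 10·x
  lim(x→∞) f'(x)/g'(x) = lim(x→∞) (12·x^2 + 2·x)/(10·x)
  = ∞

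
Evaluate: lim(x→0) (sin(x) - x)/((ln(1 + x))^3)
This is a 0/0 indeterminate form.

Apply L'Hôpital's rule: differentiate numerator and denominator separately.
  f(x) = -x + sin(x)   ⇒   f'(x) = cos(x) - 1
  g(x) = ln(x + 1)^3   ⇒   g'(x) = 3·ln(x + 1)^2/(x + 1)
  lim(x→0) f'(x)/g'(x) = lim(x→0) (cos(x) - 1)/(3·ln(x + 1)^2/(x + 1))
  = -1/6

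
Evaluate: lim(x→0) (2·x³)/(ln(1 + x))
This is a 0/0 indeterminate form.

Apply L'Hôpital's rule: differentiate numerator and denominator separately.
  f(x) = 2·x^3   ⇒   f'(x) = 6·x^2
  g(x) = ln(x + 1)   ⇒   g'(x) = 1/(x + 1)
  lim(x→0) f'(x)/g'(x) = lim(x→0) (6·x^2)/(1/(x + 1))
  = 0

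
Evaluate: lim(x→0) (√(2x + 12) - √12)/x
This is a standard limit.

Factor or rationalize the expression:
  lim(x→0) (√(2x + 12) - √12)/x = sqrt(3)/6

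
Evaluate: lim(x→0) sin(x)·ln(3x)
This is a 0·∞ indeterminate form.

Rewrite 0·∞ as a quotient (0/0 or ∞/∞ form), then apply L'Hôpital's rule:
  lim(x→0) sin(x)·ln(3x) = 0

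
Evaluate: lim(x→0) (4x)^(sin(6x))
This is an exponential indeterminate form.

For exponential indeterminate forms, take the natural log:
  Let L = lim(x→0) (4x)^(sin(6x))
  Then ln(L) = lim(x→0) [exponent × ln(base)]
  Evaluate using L'Hôpital or standard limits, then exponentiate.
  L = 1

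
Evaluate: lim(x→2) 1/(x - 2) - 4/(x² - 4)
This is an ∞-∞ indeterminate form.

Combine fractions or rationalize to convert ∞-∞ to 0/0 form:
  lim(x→2) 1/(x - 2) - 4/(x² - 4) = 1/4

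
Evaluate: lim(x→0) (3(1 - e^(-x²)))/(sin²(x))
This is a 0/0 indeterminate form.

Apply L'Hôpital's rule: differentiate numerator and denominator separately.
  f(x) = 3 - 3·e^(-x^2)   ⇒   f'(x) = 6·x·e^(-x^2)
  g(x) = sin(x)^2   ⇒   g'(x) = 2·sin(x)·cos(x)
  lim(x→0) f'(x)/g'(x) = lim(x→0) (6·x·e^(-x^2))/(2·sin(x)·cos(x))
  = 3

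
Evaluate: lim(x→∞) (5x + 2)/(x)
This is an ∞/∞ indeterminate form.

Apply L'Hôpital's rule: differentiate numerator and denominator separately.
  f(x) = 5·x + 2   ⇒   f'(x) = 5
  g(x) = x   ⇒   g'(x) = 1
  lim(x→∞) f'(x)/g'(x) = lim(x→∞) (5)/(1)
  = 5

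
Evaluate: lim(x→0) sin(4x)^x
This is an exponential indeterminate form.

For exponential indeterminate forms, take the natural log:
  Let L = lim(x→0) sin(4x)^x
  Then ln(L) = lim(x→0) [exponent × ln(base)]
  Evaluate using L'Hôpital or standard limits, then exponentiate.
  L = 1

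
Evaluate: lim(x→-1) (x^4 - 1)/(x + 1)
This is a standard limit.

Factor or rationalize the expression:
  lim(x→-1) (x^4 - 1)/(x + 1) = -4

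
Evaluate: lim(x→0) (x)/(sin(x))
This is a 0/0 indeterminate form.

Apply L'Hôpital's rule: differentiate numerator and denominator separately.
  f(x) = x   ⇒   f'(x) = 1
  g(x) = sin(x)   ⇒   g'(x) = cos(x)
  lim(x→0) f'(x)/g'(x) = lim(x→0) (1)/(cos(x))
  = 1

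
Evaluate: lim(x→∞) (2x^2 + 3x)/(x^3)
This is an ∞/∞ indeterminate form.

Apply L'Hôpital's rule: differentiate numerator and denominator separately.
  f(x) = 2·x^2 + 3·x   ⇒   f'(x) = 4·x + 3
  g(x) = x^3   ⇒   g'(x) = 3·x^2
  lim(x→∞) f'(x)/g'(x) = lim(x→∞) (4·x + 3)/(3·x^2)
  = 0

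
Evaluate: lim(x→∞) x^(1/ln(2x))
This is an exponential indeterminate form.

For exponential indeterminate forms, take the natural log:
  Let L = lim(x→∞) x^(1/ln(2x))
  Then ln(L) = lim(x→∞) [exponent × ln(base)]
  Evaluate using L'Hôpital or standard limits, then exponentiate.
  L = e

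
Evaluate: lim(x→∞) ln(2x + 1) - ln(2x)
This is an ∞-∞ indeterminate form.

Combine fractions or rationalize to convert ∞-∞ to 0/0 form:
  lim(x→∞) ln(2x + 1) - ln(2x) = 0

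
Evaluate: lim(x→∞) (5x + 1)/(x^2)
This is an ∞/∞ indeterminate form.

Apply L'Hôpital's rule: differentiate numerator and denominator separately.
  f(x) = 5·x + 1   ⇒   f'(x) = 5
  g(x) = x^2   ⇒   g'(x) = 2·x
  lim(x→∞) f'(x)/g'(x) = lim(x→∞) (5)/(2·x)
  = 0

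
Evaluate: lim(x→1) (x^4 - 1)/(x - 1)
This is a standard limit.

Factor or rationalize the expression:
  lim(x→1) (x^4 - 1)/(x - 1) = 4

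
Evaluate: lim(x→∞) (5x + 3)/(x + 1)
This is an ∞/∞ indeterminate form.

Apply L'Hôpital's rule: differentiate numerator and denominator separately.
  f(x) = 5·x + 3   ⇒   f'(x) = 5
  g(x) = x + 1   ⇒   g'(x) = 1
  lim(x→∞) f'(x)/g'(x) = lim(x→∞) (5)/(1)
  = 5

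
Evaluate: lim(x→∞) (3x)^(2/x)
This is an exponential indeterminate form.

For exponential indeterminate forms, take the natural log:
  Let L = lim(x→∞) (3x)^(2/x)
  Then ln(L) = lim(x→∞) [exponent × ln(base)]
  Evaluate using L'Hôpital or standard limits, then exponentiate.
  L = 1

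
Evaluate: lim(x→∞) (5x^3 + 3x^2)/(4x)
This is an ∞/∞ indeterminate form.

Apply L'Hôpital's rule: differentiate numerator and denominator separately.
  f(x) = 5·x^3 + 3·x^2   ⇒   f'(x) = 15·x^2 + 6·x
  g(x) = 4·x   ⇒   g'(x) = 4
  lim(x→∞) f'(x)/g'(x) = lim(x→∞) (15·x^2 + 6·x)/(4)
  = ∞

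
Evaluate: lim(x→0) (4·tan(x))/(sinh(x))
This is a 0/0 indeterminate form.

Apply L'Hôpital's rule: differentiate numerator and denominator separately.
  f(x) = 4·tan(x)   ⇒   f'(x) = 4·tan(x)^2 + 4
  g(x) = sinh(x)   ⇒   g'(x) = cosh(x)
  lim(x→0) f'(x)/g'(x) = lim(x→0) (4·tan(x)^2 + 4)/(cosh(x))
  = 4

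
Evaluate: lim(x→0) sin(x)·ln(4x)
This is a 0·∞ indeterminate form.

Rewrite 0·∞ as a quotient (0/0 or ∞/∞ form), then apply L'Hôpital's rule:
  lim(x→0) sin(x)·ln(4x) = 0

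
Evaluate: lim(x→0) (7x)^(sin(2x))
This is an exponential indeterminate form.

For exponential indeterminate forms, take the natural log:
  Let L = lim(x→0) (7x)^(sin(2x))
  Then ln(L) = lim(x→0) [exponent × ln(base)]
  Evaluate using L'Hôpital or standard limits, then exponentiate.
  L = 1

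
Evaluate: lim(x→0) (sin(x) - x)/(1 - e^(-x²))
This is a 0/0 indeterminate form.

Apply L'Hôpital's rule: differentiate numerator and denominator separately.
  f(x) = -x + sin(x)   ⇒   f'(x) = cos(x) - 1
  g(x) = 1 - e^(-x^2)   ⇒   g'(x) = 2·x·e^(-x^2)
  lim(x→0) f'(x)/g'(x) = lim(x→0) (cos(x) - 1)/(2·x·e^(-x^2))
  = 0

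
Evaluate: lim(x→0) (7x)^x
This is an exponential indeterminate form.

For exponential indeterminate forms, take the natural log:
  Let L = lim(x→0) (7x)^x
  Then ln(L) = lim(x→0) [exponent × ln(base)]
  Evaluate using L'Hôpital or standard limits, then exponentiate.
  L = 1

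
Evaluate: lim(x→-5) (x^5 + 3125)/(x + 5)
This is a standard limit.

Factor or rationalize the expression:
  lim(x→-5) (x^5 + 3125)/(x + 5) = 3125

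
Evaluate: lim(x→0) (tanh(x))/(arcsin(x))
This is a 0/0 indeterminate form.

Apply L'Hôpital's rule: differentiate numerator and denominator separately.
  f(x) = tanh(x)   ⇒   f'(x) = 1 - tanh(x)^2
  g(x) = asin(x)   ⇒   g'(x) = 1/sqrt(1 - x^2)
  lim(x→0) f'(x)/g'(x) = lim(x→0) (1 - tanh(x)^2)/(1/sqrt(1 - x^2))
  = 1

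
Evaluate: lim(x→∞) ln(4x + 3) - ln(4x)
This is an ∞-∞ indeterminate form.

Combine fractions or rationalize to convert ∞-∞ to 0/0 form:
  lim(x→∞) ln(4x + 3) - ln(4x) = 0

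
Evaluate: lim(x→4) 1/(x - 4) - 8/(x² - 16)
This is an ∞-∞ indeterminate form.

Combine fractions or rationalize to convert ∞-∞ to 0/0 form:
  lim(x→4) 1/(x - 4) - 8/(x² - 16) = 1/8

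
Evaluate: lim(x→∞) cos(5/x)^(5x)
This is an exponential indeterminate form.

For exponential indeterminate forms, take the natural log:
  Let L = lim(x→∞) cos(5/x)^(5x)
  Then ln(L) = lim(x→∞) [exponent × ln(base)]
  Evaluate using L'Hôpital or standard limits, then exponentiate.
  L = 1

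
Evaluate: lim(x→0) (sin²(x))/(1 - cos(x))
This is a 0/0 indeterminate form.

Apply L'Hôpital's rule: differentiate numerator and denominator separately.
  f(x) = sin(x)^2   ⇒   f'(x) = 2·sin(x)·cos(x)
  g(x) = 1 - cos(x)   ⇒   g'(x) = sin(x)
  lim(x→0) f'(x)/g'(x) = lim(x→0) (2·sin(x)·cos(x))/(sin(x))
  = 2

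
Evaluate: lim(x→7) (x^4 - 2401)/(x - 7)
This is a standard limit.

Factor or rationalize the expression:
  lim(x→7) (x^4 - 2401)/(x - 7) = 1372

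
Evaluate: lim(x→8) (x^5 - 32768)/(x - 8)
This is a standard limit.

Factor or rationalize the expression:
  lim(x→8) (x^5 - 32768)/(x - 8) = 20480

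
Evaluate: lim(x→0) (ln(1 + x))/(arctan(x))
This is a 0/0 indeterminate form.

Apply L'Hôpital's rule: differentiate numerator and denominator separately.
  f(x) = ln(x + 1)   ⇒   f'(x) = 1/(x + 1)
  g(x) = atan(x)   ⇒   g'(x) = 1/(x^2 + 1)
  lim(x→0) f'(x)/g'(x) = lim(x→0) (1/(x + 1))/(1/(x^2 + 1))
  = 1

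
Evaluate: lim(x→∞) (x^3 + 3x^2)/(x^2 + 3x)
This is an ∞/∞ indeterminate form.

Apply L'Hôpital's rule: differentiate numerator and denominator separately.
  f(x) = x^3 + 3·x^2   ⇒   f'(x) = 3·x^2 + 6·x
  g(x) = x^2 + 3·x   ⇒   g'(x) = 2·x + 3
  lim(x→∞) f'(x)/g'(x) = lim(x→∞) (3·x^2 + 6·x)/(2·x + 3)
  = ∞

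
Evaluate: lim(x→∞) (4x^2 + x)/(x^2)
This is an ∞/∞ indeterminate form.

Apply L'Hôpital's rule: differentiate numerator and denominator separately.
  f(x) = 4·x^2 + x   ⇒   f'(x) = 8·x + 1
  g(x) = x^2   ⇒   g'(x) = 2·x
  lim(x→∞) f'(x)/g'(x) = lim(x→∞) (8·x + 1)/(2·x)
  = 4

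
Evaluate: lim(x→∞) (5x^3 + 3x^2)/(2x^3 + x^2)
This is an ∞/∞ indeterminate form.

Apply L'Hôpital's rule: differentiate numerator and denominator separately.
  f(x) = 5·x^3 + 3·x^2   ⇒   f'(x) = 15·x^2 + 6·x
  g(x) = 2·x^3 + x^2   ⇒   g'(x) = 6·x^2 + 2·x
  lim(x→∞) f'(x)/g'(x) = lim(x→∞) (15·x^2 + 6·x)/(6·x^2 + 2·x)
  = 5/2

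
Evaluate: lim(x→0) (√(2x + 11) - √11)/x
This is a standard limit.

Factor or rationalize the expression:
  lim(x→0) (√(2x + 11) - √11)/x = sqrt(11)/11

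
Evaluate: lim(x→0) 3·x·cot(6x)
This is a 0·∞ indeterminate form.

Rewrite 0·∞ as a quotient (0/0 or ∞/∞ form), then apply L'Hôpital's rule:
  lim(x→0) 3·x·cot(6x) = 1/2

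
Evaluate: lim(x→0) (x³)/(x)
This is a 0/0 indeterminate form.

Apply L'Hôpital's rule: differentiate numerator and denominator separately.
  f(x) = x^3   ⇒   f'(x) = 3·x^2
  g(x) = x   ⇒   g'(x) = 1
  lim(x→0) f'(x)/g'(x) = lim(x→0) (3·x^2)/(1)
  = 0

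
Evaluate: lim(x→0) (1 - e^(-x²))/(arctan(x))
This is a 0/0 indeterminate form.

Apply L'Hôpital's rule: differentiate numerator and denominator separately.
  f(x) = 1 - e^(-x^2)   ⇒   f'(x) = 2·x·e^(-x^2)
  g(x) = atan(x)   ⇒   g'(x) = 1/(x^2 + 1)
  lim(x→0) f'(x)/g'(x) = lim(x→0) (2·x·e^(-x^2))/(1/(x^2 + 1))
  = 0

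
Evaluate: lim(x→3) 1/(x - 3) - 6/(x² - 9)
This is an ∞-∞ indeterminate form.

Combine fractions or rationalize to convert ∞-∞ to 0/0 form:
  lim(x→3) 1/(x - 3) - 6/(x² - 9) = 1/6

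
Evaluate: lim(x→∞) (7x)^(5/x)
This is an exponential indeterminate form.

For exponential indeterminate forms, take the natural log:
  Let L = lim(x→∞) (7x)^(5/x)
  Then ln(L) = lim(x→∞) [exponent × ln(base)]
  Evaluate using L'Hôpital or standard limits, then exponentiate.
  L = 1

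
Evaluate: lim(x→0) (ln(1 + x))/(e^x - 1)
This is a 0/0 indeterminate form.

Apply L'Hôpital's rule: differentiate numerator and denominator separately.
  f(x) = ln(x + 1)   ⇒   f'(x) = 1/(x + 1)
  g(x) = e^(x) - 1   ⇒   g'(x) = e^(x)
  lim(x→0) f'(x)/g'(x) = lim(x→0) (1/(x + 1))/(e^(x))
  = 1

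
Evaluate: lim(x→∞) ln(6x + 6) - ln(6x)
This is an ∞-∞ indeterminate form.

Combine fractions or rationalize to convert ∞-∞ to 0/0 form:
  lim(x→∞) ln(6x + 6) - ln(6x) = 0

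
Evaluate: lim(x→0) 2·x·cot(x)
This is a 0·∞ indeterminate form.

Rewrite 0·∞ as a quotient (0/0 or ∞/∞ form), then apply L'Hôpital's rule:
  lim(x→0) 2·x·cot(x) = 2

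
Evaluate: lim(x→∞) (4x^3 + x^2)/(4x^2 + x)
This is an ∞/∞ indeterminate form.

Apply L'Hôpital's rule: differentiate numerator and denominator separately.
  f(x) = 4·x^3 + x^2   ⇒   f'(x) = 12·x^2 + 2·x
  g(x) = 4·x^2 + x   ⇒   g'(x) = 8·x + 1
  lim(x→∞) f'(x)/g'(x) = lim(x→∞) (12·x^2 + 2·x)/(8·x + 1)
  = ∞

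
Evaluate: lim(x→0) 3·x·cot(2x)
This is a 0·∞ indeterminate form.

Rewrite 0·∞ as a quotient (0/0 or ∞/∞ form), then apply L'Hôpital's rule:
  lim(x→0) 3·x·cot(2x) = 3/2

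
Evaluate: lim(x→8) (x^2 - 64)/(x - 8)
This is a standard limit.

Factor or rationalize the expression:
  lim(x→8) (x^2 - 64)/(x - 8) = 16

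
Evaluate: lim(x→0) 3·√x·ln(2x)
This is a 0·∞ indeterminate form.

Rewrite 0·∞ as a quotient (0/0 or ∞/∞ form), then apply L'Hôpital's rule:
  lim(x→0) 3·√x·ln(2x) = 0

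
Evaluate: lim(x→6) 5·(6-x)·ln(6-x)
This is a 0·∞ indeterminate form.

Rewrite 0·∞ as a quotient (0/0 or ∞/∞ form), then apply L'Hôpital's rule:
  lim(x→6) 5·(6-x)·ln(6-x) = 0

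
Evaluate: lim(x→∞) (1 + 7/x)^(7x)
This is an exponential indeterminate form.

For exponential indeterminate forms, take the natural log:
  Let L = lim(x→∞) (1 + 7/x)^(7x)
  Then ln(L) = lim(x→∞) [exponent × ln(base)]
  Evaluate using L'Hôpital or standard limits, then exponentiate.
  L = e^(49)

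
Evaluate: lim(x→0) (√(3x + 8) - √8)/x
This is a standard limit.

Factor or rationalize the expression:
  lim(x→0) (√(3x + 8) - √8)/x = 3·sqrt(2)/8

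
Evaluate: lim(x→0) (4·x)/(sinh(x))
This is a 0/0 indeterminate form.

Apply L'Hôpital's rule: differentiate numerator and denominator separately.
  f(x) = 4·x   ⇒   f'(x) = 4
  g(x) = sinh(x)   ⇒   g'(x) = cosh(x)
  lim(x→0) f'(x)/g'(x) = lim(x→0) (4)/(cosh(x))
  = 4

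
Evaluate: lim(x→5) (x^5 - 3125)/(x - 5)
This is a standard limit.

Factor or rationalize the expression:
  lim(x→5) (x^5 - 3125)/(x - 5) = 3125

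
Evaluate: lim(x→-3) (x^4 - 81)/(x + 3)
This is a standard limit.

Factor or rationalize the expression:
  lim(x→-3) (x^4 - 81)/(x + 3) = -108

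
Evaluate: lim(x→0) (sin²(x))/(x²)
This is a 0/0 indeterminate form.

Apply L'Hôpital's rule: differentiate numerator and denominator separately.
  f(x) = sin(x)^2   ⇒   f'(x) = 2·sin(x)·cos(x)
  g(x) = x^2   ⇒   g'(x) = 2·x
  lim(x→0) f'(x)/g'(x) = lim(x→0) (2·sin(x)·cos(x))/(2·x)
  = 1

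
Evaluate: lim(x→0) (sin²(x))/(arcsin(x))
This is a 0/0 indeterminate form.

Apply L'Hôpital's rule: differentiate numerator and denominator separately.
  f(x) = sin(x)^2   ⇒   f'(x) = 2·sin(x)·cos(x)
  g(x) = asin(x)   ⇒   g'(x) = 1/sqrt(1 - x^2)
  lim(x→0) f'(x)/g'(x) = lim(x→0) (2·sin(x)·cos(x))/(1/sqrt(1 - x^2))
  = 0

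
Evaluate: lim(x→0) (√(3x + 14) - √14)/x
This is a standard limit.

Factor or rationalize the expression:
  lim(x→0) (√(3x + 14) - √14)/x = 3·sqrt(14)/28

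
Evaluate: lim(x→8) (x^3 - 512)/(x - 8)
This is a standard limit.

Factor or rationalize the expression:
  lim(x→8) (x^3 - 512)/(x - 8) = 192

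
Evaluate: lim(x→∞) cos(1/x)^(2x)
This is an exponential indeterminate form.

For exponential indeterminate forms, take the natural log:
  Let L = lim(x→∞) cos(1/x)^(2x)
  Then ln(L) = lim(x→∞) [exponent × ln(base)]
  Evaluate using L'Hôpital or standard limits, then exponentiate.
  L = 1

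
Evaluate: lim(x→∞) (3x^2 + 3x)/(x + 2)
This is an ∞/∞ indeterminate form.

Apply L'Hôpital's rule: differentiate numerator and denominator separately.
  f(x) = 3·x^2 + 3·x   ⇒   f'(x) = 6·x + 3
  g(x) = x + 2   ⇒   g'(x) = 1
  lim(x→∞) f'(x)/g'(x) = lim(x→∞) (6·x + 3)/(1)
  = ∞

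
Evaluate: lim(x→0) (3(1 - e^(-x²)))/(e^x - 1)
This is a 0/0 indeterminate form.

Apply L'Hôpital's rule: differentiate numerator and denominator separately.
  f(x) = 3 - 3·e^(-x^2)   ⇒   f'(x) = 6·x·e^(-x^2)
  g(x) = e^(x) - 1   ⇒   g'(x) = e^(x)
  lim(x→0) f'(x)/g'(x) = lim(x→0) (6·x·e^(-x^2))/(e^(x))
  = 0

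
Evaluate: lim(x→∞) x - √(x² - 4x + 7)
This is an ∞-∞ indeterminate form.

Combine fractions or rationalize to convert ∞-∞ to 0/0 form:
  lim(x→∞) x - √(x² - 4x + 7) = 2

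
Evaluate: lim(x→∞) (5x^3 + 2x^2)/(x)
This is an ∞/∞ indeterminate form.

Apply L'Hôpital's rule: differentiate numerator and denominator separately.
  f(x) = 5·x^3 + 2·x^2   ⇒   f'(x) = 15·x^2 + 4·x
  g(x) = x   ⇒   g'(x) = 1
  lim(x→∞) f'(x)/g'(x) = lim(x→∞) (15·x^2 + 4·x)/(1)
  = ∞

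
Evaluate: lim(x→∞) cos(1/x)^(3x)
This is an exponential indeterminate form.

For exponential indeterminate forms, take the natural log:
  Let L = lim(x→∞) cos(1/x)^(3x)
  Then ln(L) = lim(x→∞) [exponent × ln(base)]
  Evaluate using L'Hôpital or standard limits, then exponentiate.
  L = 1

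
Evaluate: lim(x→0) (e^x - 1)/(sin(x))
This is a 0/0 indeterminate form.

Apply L'Hôpital's rule: differentiate numerator and denominator separately.
  f(x) = e^(x) - 1   ⇒   f'(x) = e^(x)
  g(x) = sin(x)   ⇒   g'(x) = cos(x)
  lim(x→0) f'(x)/g'(x) = lim(x→0) (e^(x))/(cos(x))
  = 1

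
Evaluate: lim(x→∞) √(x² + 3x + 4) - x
This is an ∞-∞ indeterminate form.

Combine fractions or rationalize to convert ∞-∞ to 0/0 form:
  lim(x→∞) √(x² + 3x + 4) - x = 3/2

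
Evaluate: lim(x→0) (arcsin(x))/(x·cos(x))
This is a 0/0 indeterminate form.

Apply L'Hôpital's rule: differentiate numerator and denominator separately.
  f(x) = asin(x)   ⇒   f'(x) = 1/sqrt(1 - x^2)
  g(x) = x·cos(x)   ⇒   g'(x) = -x·sin(x) + cos(x)
  lim(x→0) f'(x)/g'(x) = lim(x→0) (1/sqrt(1 - x^2))/(-x·sin(x) + cos(x))
  = 1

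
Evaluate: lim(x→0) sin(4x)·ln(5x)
This is a 0·∞ indeterminate form.

Rewrite 0·∞ as a quotient (0/0 or ∞/∞ form), then apply L'Hôpital's rule:
  lim(x→0) sin(4x)·ln(5x) = 0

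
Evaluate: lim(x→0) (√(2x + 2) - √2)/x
This is a standard limit.

Factor or rationalize the expression:
  lim(x→0) (√(2x + 2) - √2)/x = sqrt(2)/2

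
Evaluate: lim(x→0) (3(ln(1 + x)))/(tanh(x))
This is a 0/0 indeterminate form.

Apply L'Hôpital's rule: differentiate numerator and denominator separately.
  f(x) = 3·ln(x + 1)   ⇒   f'(x) = 3/(x + 1)
  g(x) = tanh(x)   ⇒   g'(x) = 1 - tanh(x)^2
  lim(x→0) f'(x)/g'(x) = lim(x→0) (3/(x + 1))/(1 - tanh(x)^2)
  = 3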